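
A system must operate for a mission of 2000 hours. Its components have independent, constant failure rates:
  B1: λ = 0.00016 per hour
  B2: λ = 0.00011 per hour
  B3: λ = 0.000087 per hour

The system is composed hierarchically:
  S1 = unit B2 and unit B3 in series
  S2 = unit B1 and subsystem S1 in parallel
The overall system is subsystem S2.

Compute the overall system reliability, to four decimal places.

0.9108

R(B1) = exp(−0.00016 × 2000) = 0.726149
R(B2) = exp(−0.00011 × 2000) = 0.802519
R(B3) = exp(−0.000087 × 2000) = 0.840297
Series (B2 and B3): 0.802519 × 0.840297 = 0.674354
Parallel (B1 and [0.674354]): 1 − (1 − 0.726149)(1 − 0.674354) = 0.9108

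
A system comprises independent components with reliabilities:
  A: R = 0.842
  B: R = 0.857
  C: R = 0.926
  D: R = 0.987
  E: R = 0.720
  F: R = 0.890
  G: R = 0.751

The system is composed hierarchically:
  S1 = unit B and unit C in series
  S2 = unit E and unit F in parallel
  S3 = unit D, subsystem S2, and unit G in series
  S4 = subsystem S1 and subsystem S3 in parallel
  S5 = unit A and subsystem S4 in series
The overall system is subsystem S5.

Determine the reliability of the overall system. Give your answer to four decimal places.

Series (B and C): 0.857000 × 0.926000 = 0.793582
Parallel (E and F): 1 − (1 − 0.720000)(1 − 0.890000) = 0.969200
Series (D, [0.969200], and G): 0.987000 × 0.969200 × 0.751000 = 0.718407
Parallel ([0.793582] and [0.718407]): 1 − (1 − 0.793582)(1 − 0.718407) = 0.941874
Series (A and [0.941874]): 0.842000 × 0.941874 = 0.7931

0.7931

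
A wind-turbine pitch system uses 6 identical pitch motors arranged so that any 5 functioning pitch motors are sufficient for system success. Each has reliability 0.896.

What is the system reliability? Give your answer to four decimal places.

R = Σ_{i=5}^{6} C(6,i) p^i (1−p)^{6−i} with p = 0.896
C(6,5)·0.896^5·0.104^1 = 0.360350
C(6,6)·0.896^6·0.104^0 = 0.517426
Sum = 0.8778

0.8778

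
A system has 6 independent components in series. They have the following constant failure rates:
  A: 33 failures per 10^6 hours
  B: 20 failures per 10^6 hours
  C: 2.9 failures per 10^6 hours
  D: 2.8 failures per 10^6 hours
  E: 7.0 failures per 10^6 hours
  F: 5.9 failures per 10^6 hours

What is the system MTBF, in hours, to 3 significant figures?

14000

Series of exponential components: λ_sys = Σ λ_i
λ_sys = 0.000033 + 0.000020 + 0.0000029 + 0.0000028 + 0.0000070 + 0.0000059 = 7.1600e-05 /h
MTBF = 1 / λ_sys = 14000 h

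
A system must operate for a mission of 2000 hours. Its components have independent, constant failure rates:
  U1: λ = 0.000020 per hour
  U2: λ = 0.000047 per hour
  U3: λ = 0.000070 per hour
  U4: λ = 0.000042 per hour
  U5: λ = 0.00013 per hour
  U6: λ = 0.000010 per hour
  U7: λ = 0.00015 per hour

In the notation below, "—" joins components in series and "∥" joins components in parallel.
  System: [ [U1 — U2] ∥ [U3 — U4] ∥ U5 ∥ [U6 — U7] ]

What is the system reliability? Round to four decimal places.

R(U1) = exp(−0.000020 × 2000) = 0.960789
R(U2) = exp(−0.000047 × 2000) = 0.910283
R(U3) = exp(−0.000070 × 2000) = 0.869358
R(U4) = exp(−0.000042 × 2000) = 0.919431
R(U5) = exp(−0.00013 × 2000) = 0.771052
R(U6) = exp(−0.000010 × 2000) = 0.980199
R(U7) = exp(−0.00015 × 2000) = 0.740818
Series (U1 and U2): 0.960789 × 0.910283 = 0.874590
Series (U3 and U4): 0.869358 × 0.919431 = 0.799315
Series (U6 and U7): 0.980199 × 0.740818 = 0.726149
Parallel ([0.874590], [0.799315], U5, and [0.726149]): 1 − (1 − 0.874590)(1 − 0.799315)(1 − 0.771052)(1 − 0.726149) = 0.9984

0.9984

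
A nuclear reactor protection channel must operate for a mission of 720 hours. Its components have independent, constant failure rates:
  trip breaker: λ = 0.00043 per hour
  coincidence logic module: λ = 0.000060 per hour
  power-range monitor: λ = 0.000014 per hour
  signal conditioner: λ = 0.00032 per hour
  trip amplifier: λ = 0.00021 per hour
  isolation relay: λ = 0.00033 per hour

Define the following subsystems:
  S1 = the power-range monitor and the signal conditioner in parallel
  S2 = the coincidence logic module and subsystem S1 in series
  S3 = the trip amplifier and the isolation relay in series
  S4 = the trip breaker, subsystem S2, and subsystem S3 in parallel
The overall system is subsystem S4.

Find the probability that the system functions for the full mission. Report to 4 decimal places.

R(trip breaker) = exp(−0.00043 × 720) = 0.733740
R(coincidence logic module) = exp(−0.000060 × 720) = 0.957720
R(power-range monitor) = exp(−0.000014 × 720) = 0.989971
R(signal conditioner) = exp(−0.00032 × 720) = 0.794216
R(trip amplifier) = exp(−0.00021 × 720) = 0.859676
R(isolation relay) = exp(−0.00033 × 720) = 0.788518
Parallel (power-range monitor and signal conditioner): 1 − (1 − 0.989971)(1 − 0.794216) = 0.997936
Series (coincidence logic module and [0.997936]): 0.957720 × 0.997936 = 0.955743
Series (trip amplifier and isolation relay): 0.859676 × 0.788518 = 0.677870
Parallel (trip breaker, [0.955743], and [0.677870]): 1 − (1 − 0.733740)(1 − 0.955743)(1 − 0.677870) = 0.9962

0.9962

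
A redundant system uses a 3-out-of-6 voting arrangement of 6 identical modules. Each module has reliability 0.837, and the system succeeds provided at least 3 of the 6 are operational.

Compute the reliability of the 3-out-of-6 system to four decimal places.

R = Σ_{i=3}^{6} C(6,i) p^i (1−p)^{6−i} with p = 0.837
C(6,3)·0.837^3·0.163^3 = 0.050789
C(6,4)·0.837^4·0.163^2 = 0.195600
C(6,5)·0.837^5·0.163^1 = 0.401759
C(6,6)·0.837^6·0.163^0 = 0.343837
Sum = 0.9920

0.9920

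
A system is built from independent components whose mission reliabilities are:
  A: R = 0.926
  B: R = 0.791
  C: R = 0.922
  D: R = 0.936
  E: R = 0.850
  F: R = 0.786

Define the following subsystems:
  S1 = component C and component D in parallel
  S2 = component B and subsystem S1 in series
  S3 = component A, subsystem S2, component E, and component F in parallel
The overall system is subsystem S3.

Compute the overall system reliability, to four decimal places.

0.9995

Parallel (C and D): 1 − (1 − 0.922000)(1 − 0.936000) = 0.995008
Series (B and [0.995008]): 0.791000 × 0.995008 = 0.787051
Parallel (A, [0.787051], E, and F): 1 − (1 − 0.926000)(1 − 0.787051)(1 − 0.850000)(1 − 0.786000) = 0.9995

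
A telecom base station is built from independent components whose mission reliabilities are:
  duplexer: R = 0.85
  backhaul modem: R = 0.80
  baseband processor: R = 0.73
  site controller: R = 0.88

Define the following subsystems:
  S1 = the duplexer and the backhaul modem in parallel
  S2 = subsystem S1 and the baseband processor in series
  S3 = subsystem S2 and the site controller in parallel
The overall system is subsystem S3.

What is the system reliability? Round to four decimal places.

Parallel (duplexer and backhaul modem): 1 − (1 − 0.850000)(1 − 0.800000) = 0.970000
Series ([0.970000] and baseband processor): 0.970000 × 0.730000 = 0.708100
Parallel ([0.708100] and site controller): 1 − (1 − 0.708100)(1 − 0.880000) = 0.9650

0.9650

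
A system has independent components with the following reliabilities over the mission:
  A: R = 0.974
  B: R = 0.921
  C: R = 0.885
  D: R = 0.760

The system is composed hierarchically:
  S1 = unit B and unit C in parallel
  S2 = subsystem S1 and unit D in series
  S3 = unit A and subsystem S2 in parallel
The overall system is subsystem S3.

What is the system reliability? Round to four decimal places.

Parallel (B and C): 1 − (1 − 0.921000)(1 − 0.885000) = 0.990915
Series ([0.990915] and D): 0.990915 × 0.760000 = 0.753095
Parallel (A and [0.753095]): 1 − (1 − 0.974000)(1 − 0.753095) = 0.9936

0.9936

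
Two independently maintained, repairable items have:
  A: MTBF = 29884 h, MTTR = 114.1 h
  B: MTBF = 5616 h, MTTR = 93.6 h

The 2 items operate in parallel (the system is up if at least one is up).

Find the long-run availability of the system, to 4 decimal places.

A(A) = MTBF/(MTBF+MTTR) = 29884/(29884+114.1) = 0.996196
A(B) = MTBF/(MTBF+MTTR) = 5616/(5616+93.6) = 0.983607
Parallel availability: 1 − (1 − 0.996196)(1 − 0.983607) = 0.9999

0.9999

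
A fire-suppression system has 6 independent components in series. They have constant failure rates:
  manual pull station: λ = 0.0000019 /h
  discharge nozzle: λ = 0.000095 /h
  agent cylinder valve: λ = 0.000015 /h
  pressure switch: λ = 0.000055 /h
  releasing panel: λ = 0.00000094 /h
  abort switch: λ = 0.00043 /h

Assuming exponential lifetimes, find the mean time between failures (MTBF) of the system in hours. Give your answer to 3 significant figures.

1670

Series of exponential components: λ_sys = Σ λ_i
λ_sys = 0.0000019 + 0.000095 + 0.000015 + 0.000055 + 0.00000094 + 0.00043 = 5.9784e-04 /h
MTBF = 1 / λ_sys = 1670 h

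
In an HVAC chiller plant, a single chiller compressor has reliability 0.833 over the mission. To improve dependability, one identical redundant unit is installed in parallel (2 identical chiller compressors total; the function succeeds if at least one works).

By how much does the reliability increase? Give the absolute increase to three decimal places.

R_before = 0.833
R_after = 1 − (1 − 0.833)^2 = 0.972
ΔR = 0.972 − 0.833 = 0.139

0.139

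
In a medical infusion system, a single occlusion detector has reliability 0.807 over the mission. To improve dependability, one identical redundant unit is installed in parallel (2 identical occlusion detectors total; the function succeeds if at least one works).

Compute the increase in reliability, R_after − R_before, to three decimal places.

0.156

R_before = 0.807
R_after = 1 − (1 − 0.807)^2 = 0.963
ΔR = 0.963 − 0.807 = 0.156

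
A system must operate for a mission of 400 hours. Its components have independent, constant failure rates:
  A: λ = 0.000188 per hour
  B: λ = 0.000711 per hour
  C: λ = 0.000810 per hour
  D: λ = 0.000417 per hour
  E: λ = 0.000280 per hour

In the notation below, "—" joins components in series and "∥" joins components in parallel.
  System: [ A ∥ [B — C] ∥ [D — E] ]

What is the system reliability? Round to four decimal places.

0.9920

R(A) = exp(−0.000188 × 400) = 0.927558
R(B) = exp(−0.000711 × 400) = 0.752466
R(C) = exp(−0.000810 × 400) = 0.723250
R(D) = exp(−0.000417 × 400) = 0.846369
R(E) = exp(−0.000280 × 400) = 0.894044
Series (B and C): 0.752466 × 0.723250 = 0.544221
Series (D and E): 0.846369 × 0.894044 = 0.756691
Parallel (A, [0.544221], and [0.756691]): 1 − (1 − 0.927558)(1 − 0.544221)(1 − 0.756691) = 0.9920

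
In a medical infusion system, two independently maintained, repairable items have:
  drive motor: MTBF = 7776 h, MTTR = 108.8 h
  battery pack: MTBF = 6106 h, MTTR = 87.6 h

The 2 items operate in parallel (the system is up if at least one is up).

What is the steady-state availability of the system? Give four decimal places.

A(drive motor) = MTBF/(MTBF+MTTR) = 7776/(7776+108.8) = 0.986201
A(battery pack) = MTBF/(MTBF+MTTR) = 6106/(6106+87.6) = 0.985856
Parallel availability: 1 − (1 − 0.986201)(1 − 0.985856) = 0.9998

0.9998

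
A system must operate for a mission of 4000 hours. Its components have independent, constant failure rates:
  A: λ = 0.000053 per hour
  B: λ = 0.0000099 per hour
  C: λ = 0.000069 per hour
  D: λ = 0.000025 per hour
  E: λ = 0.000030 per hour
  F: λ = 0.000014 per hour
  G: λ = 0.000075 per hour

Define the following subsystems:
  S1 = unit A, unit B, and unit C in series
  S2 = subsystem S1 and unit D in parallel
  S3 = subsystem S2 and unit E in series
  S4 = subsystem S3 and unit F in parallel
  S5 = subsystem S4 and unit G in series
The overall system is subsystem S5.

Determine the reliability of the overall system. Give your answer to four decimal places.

R(A) = exp(−0.000053 × 4000) = 0.808965
R(B) = exp(−0.0000099 × 4000) = 0.961174
R(C) = exp(−0.000069 × 4000) = 0.758813
R(D) = exp(−0.000025 × 4000) = 0.904837
R(E) = exp(−0.000030 × 4000) = 0.886920
R(F) = exp(−0.000014 × 4000) = 0.945539
R(G) = exp(−0.000075 × 4000) = 0.740818
Series (A, B, and C): 0.808965 × 0.961174 × 0.758813 = 0.590020
Parallel ([0.590020] and D): 1 − (1 − 0.590020)(1 − 0.904837) = 0.960985
Series ([0.960985] and E): 0.960985 × 0.886920 = 0.852317
Parallel ([0.852317] and F): 1 − (1 − 0.852317)(1 − 0.945539) = 0.991957
Series ([0.991957] and G): 0.991957 × 0.740818 = 0.7349

0.7349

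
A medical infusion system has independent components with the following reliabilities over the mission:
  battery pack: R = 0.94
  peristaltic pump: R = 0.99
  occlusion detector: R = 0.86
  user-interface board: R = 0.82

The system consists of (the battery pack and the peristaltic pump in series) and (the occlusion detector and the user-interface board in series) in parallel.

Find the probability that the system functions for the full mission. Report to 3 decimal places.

0.980

Series (battery pack and peristaltic pump): 0.94000 × 0.99000 = 0.93060
Series (occlusion detector and user-interface board): 0.86000 × 0.82000 = 0.70520
Parallel ([0.93060] and [0.70520]): 1 − (1 − 0.93060)(1 − 0.70520) = 0.980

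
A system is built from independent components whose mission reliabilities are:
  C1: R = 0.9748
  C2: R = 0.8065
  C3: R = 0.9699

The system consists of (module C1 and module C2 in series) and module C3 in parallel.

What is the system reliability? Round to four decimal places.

Series (C1 and C2): 0.974800 × 0.806500 = 0.786176
Parallel ([0.786176] and C3): 1 − (1 − 0.786176)(1 − 0.969900) = 0.9936

0.9936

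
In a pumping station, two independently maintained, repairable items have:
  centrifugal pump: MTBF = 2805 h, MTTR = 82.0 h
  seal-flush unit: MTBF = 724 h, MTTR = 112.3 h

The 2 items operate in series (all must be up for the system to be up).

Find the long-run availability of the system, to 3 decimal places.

0.841

A(centrifugal pump) = MTBF/(MTBF+MTTR) = 2805/(2805+82.0) = 0.971597
A(seal-flush unit) = MTBF/(MTBF+MTTR) = 724/(724+112.3) = 0.865718
Series availability: 0.971597 × 0.865718 = 0.841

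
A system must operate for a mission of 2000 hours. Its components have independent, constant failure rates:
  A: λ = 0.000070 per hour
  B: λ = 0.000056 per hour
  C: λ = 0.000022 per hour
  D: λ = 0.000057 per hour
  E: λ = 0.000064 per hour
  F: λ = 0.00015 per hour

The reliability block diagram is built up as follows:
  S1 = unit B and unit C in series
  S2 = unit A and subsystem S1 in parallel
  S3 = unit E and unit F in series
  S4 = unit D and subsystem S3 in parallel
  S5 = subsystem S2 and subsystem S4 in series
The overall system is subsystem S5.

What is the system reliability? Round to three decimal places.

R(A) = exp(−0.000070 × 2000) = 0.86936
R(B) = exp(−0.000056 × 2000) = 0.89404
R(C) = exp(−0.000022 × 2000) = 0.95695
R(D) = exp(−0.000057 × 2000) = 0.89226
R(E) = exp(−0.000064 × 2000) = 0.87985
R(F) = exp(−0.00015 × 2000) = 0.74082
Series (B and C): 0.89404 × 0.95695 = 0.85555
Parallel (A and [0.85555]): 1 − (1 − 0.86936)(1 − 0.85555) = 0.98113
Series (E and F): 0.87985 × 0.74082 = 0.65181
Parallel (D and [0.65181]): 1 − (1 − 0.89226)(1 − 0.65181) = 0.96249
Series ([0.98113] and [0.96249]): 0.98113 × 0.96249 = 0.944

0.944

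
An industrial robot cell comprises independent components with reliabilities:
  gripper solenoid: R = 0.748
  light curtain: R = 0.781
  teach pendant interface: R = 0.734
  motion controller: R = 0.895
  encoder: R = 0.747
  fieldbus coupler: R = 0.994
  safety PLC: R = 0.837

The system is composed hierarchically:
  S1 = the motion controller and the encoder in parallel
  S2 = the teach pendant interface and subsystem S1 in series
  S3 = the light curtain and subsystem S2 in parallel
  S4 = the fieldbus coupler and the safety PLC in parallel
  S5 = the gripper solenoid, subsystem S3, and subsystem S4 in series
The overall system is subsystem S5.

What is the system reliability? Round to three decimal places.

0.701

Parallel (motion controller and encoder): 1 − (1 − 0.89500)(1 − 0.74700) = 0.97344
Series (teach pendant interface and [0.97344]): 0.73400 × 0.97344 = 0.71450
Parallel (light curtain and [0.71450]): 1 − (1 − 0.78100)(1 − 0.71450) = 0.93748
Parallel (fieldbus coupler and safety PLC): 1 − (1 − 0.99400)(1 − 0.83700) = 0.99902
Series (gripper solenoid, [0.93748], and [0.99902]): 0.74800 × 0.93748 × 0.99902 = 0.701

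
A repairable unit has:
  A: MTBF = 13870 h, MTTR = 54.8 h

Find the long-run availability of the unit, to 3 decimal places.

A(A) = MTBF/(MTBF+MTTR) = 13870/(13870+54.8) = 0.996

0.996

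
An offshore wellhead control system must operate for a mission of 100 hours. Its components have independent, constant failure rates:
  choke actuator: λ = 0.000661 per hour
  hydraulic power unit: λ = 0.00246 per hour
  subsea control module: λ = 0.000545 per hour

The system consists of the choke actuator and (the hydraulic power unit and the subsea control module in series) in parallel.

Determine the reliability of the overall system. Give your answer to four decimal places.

0.9834

R(choke actuator) = exp(−0.000661 × 100) = 0.936037
R(hydraulic power unit) = exp(−0.00246 × 100) = 0.781922
R(subsea control module) = exp(−0.000545 × 100) = 0.946959
Series (hydraulic power unit and subsea control module): 0.781922 × 0.946959 = 0.740448
Parallel (choke actuator and [0.740448]): 1 − (1 − 0.936037)(1 − 0.740448) = 0.9834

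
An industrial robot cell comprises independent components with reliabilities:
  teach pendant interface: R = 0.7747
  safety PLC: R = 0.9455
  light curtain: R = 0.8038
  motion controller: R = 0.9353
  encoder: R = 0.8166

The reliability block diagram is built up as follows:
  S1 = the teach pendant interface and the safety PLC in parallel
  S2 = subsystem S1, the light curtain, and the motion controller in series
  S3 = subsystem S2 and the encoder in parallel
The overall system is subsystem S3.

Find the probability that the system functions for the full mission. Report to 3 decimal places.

Parallel (teach pendant interface and safety PLC): 1 − (1 − 0.77470)(1 − 0.94550) = 0.98772
Series ([0.98772], light curtain, and motion controller): 0.98772 × 0.80380 × 0.93530 = 0.74256
Parallel ([0.74256] and encoder): 1 − (1 − 0.74256)(1 − 0.81660) = 0.953

0.953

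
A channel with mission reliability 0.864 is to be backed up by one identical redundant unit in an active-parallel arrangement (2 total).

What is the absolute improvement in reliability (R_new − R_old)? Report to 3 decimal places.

0.118

R_before = 0.864
R_after = 1 − (1 − 0.864)^2 = 0.982
ΔR = 0.982 − 0.864 = 0.118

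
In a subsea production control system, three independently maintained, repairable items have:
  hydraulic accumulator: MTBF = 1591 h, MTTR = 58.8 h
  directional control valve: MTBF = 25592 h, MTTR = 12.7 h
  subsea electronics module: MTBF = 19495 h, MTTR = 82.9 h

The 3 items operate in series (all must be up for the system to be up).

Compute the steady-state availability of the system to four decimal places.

0.9598

A(hydraulic accumulator) = MTBF/(MTBF+MTTR) = 1591/(1591+58.8) = 0.964359
A(directional control valve) = MTBF/(MTBF+MTTR) = 25592/(25592+12.7) = 0.999504
A(subsea electronics module) = MTBF/(MTBF+MTTR) = 19495/(19495+82.9) = 0.995766
Series availability: 0.964359 × 0.999504 × 0.995766 = 0.9598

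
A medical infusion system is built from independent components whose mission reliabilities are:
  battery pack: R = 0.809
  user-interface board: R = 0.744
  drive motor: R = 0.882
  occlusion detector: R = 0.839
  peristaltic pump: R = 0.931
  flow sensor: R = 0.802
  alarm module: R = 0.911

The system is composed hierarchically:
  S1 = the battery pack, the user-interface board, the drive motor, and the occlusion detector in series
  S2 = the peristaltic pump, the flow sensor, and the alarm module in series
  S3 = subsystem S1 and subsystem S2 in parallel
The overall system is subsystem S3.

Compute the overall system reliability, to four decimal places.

Series (battery pack, user-interface board, drive motor, and occlusion detector): 0.809000 × 0.744000 × 0.882000 × 0.839000 = 0.445402
Series (peristaltic pump, flow sensor, and alarm module): 0.931000 × 0.802000 × 0.911000 = 0.680209
Parallel ([0.445402] and [0.680209]): 1 − (1 − 0.445402)(1 − 0.680209) = 0.8226

0.8226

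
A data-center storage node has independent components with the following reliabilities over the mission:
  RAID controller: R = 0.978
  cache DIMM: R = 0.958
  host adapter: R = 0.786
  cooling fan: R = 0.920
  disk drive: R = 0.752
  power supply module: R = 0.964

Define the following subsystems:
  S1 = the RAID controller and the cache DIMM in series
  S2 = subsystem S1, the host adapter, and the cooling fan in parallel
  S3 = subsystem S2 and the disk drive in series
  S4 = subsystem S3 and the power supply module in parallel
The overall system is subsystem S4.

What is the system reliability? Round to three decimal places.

0.991

Series (RAID controller and cache DIMM): 0.97800 × 0.95800 = 0.93692
Parallel ([0.93692], host adapter, and cooling fan): 1 − (1 − 0.93692)(1 − 0.78600)(1 − 0.92000) = 0.99892
Series ([0.99892] and disk drive): 0.99892 × 0.75200 = 0.75119
Parallel ([0.75119] and power supply module): 1 − (1 − 0.75119)(1 − 0.96400) = 0.991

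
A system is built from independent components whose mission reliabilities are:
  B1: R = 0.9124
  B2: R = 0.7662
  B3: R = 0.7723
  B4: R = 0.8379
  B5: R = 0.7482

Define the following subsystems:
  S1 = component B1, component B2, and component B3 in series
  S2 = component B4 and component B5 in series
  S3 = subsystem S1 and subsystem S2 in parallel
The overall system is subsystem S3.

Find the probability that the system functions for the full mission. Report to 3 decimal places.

0.828

Series (B1, B2, and B3): 0.91240 × 0.76620 × 0.77230 = 0.53990
Series (B4 and B5): 0.83790 × 0.74820 = 0.62692
Parallel ([0.53990] and [0.62692]): 1 − (1 − 0.53990)(1 − 0.62692) = 0.828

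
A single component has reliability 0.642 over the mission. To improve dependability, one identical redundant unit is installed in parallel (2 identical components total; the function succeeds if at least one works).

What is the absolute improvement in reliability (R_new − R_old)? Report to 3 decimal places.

0.230

R_before = 0.642
R_after = 1 − (1 − 0.642)^2 = 0.872
ΔR = 0.872 − 0.642 = 0.230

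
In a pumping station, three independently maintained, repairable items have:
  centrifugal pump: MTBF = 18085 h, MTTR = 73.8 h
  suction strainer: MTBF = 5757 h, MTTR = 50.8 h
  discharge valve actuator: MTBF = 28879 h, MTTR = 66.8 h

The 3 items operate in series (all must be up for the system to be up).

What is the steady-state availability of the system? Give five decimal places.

A(centrifugal pump) = MTBF/(MTBF+MTTR) = 18085/(18085+73.8) = 0.995936
A(suction strainer) = MTBF/(MTBF+MTTR) = 5757/(5757+50.8) = 0.991253
A(discharge valve actuator) = MTBF/(MTBF+MTTR) = 28879/(28879+66.8) = 0.997692
Series availability: 0.995936 × 0.991253 × 0.997692 = 0.98495

0.98495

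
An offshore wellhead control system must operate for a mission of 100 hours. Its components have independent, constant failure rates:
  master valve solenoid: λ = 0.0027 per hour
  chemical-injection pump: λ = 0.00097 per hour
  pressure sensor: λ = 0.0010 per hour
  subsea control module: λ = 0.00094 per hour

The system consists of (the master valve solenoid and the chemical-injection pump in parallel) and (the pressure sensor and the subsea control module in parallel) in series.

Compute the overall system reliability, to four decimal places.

R(master valve solenoid) = exp(−0.0027 × 100) = 0.763379
R(chemical-injection pump) = exp(−0.00097 × 100) = 0.907556
R(pressure sensor) = exp(−0.0010 × 100) = 0.904837
R(subsea control module) = exp(−0.00094 × 100) = 0.910283
Parallel (master valve solenoid and chemical-injection pump): 1 − (1 − 0.763379)(1 − 0.907556) = 0.978126
Parallel (pressure sensor and subsea control module): 1 − (1 − 0.904837)(1 − 0.910283) = 0.991462
Series ([0.978126] and [0.991462]): 0.978126 × 0.991462 = 0.9698

0.9698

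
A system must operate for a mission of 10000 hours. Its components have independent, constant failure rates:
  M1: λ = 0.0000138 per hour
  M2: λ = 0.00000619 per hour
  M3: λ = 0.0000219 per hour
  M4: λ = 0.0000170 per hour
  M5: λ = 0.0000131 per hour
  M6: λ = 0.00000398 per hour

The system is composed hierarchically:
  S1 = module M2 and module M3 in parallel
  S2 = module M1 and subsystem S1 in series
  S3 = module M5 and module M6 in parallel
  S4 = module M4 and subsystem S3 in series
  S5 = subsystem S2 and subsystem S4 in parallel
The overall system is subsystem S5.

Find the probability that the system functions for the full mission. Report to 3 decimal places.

R(M1) = exp(−0.0000138 × 10000) = 0.87110
R(M2) = exp(−0.00000619 × 10000) = 0.93998
R(M3) = exp(−0.0000219 × 10000) = 0.80332
R(M4) = exp(−0.0000170 × 10000) = 0.84366
R(M5) = exp(−0.0000131 × 10000) = 0.87722
R(M6) = exp(−0.00000398 × 10000) = 0.96098
Parallel (M2 and M3): 1 − (1 − 0.93998)(1 − 0.80332) = 0.98820
Series (M1 and [0.98820]): 0.87110 × 0.98820 = 0.86082
Parallel (M5 and M6): 1 − (1 − 0.87722)(1 − 0.96098) = 0.99521
Series (M4 and [0.99521]): 0.84366 × 0.99521 = 0.83962
Parallel ([0.86082] and [0.83962]): 1 − (1 − 0.86082)(1 − 0.83962) = 0.978

0.978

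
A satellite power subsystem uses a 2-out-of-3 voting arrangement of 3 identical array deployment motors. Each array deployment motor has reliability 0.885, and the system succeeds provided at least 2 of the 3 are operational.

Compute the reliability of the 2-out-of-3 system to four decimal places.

R = Σ_{i=2}^{3} C(3,i) p^i (1−p)^{3−i} with p = 0.885
C(3,2)·0.885^2·0.115^1 = 0.270213
C(3,3)·0.885^3·0.115^0 = 0.693154
Sum = 0.9634

0.9634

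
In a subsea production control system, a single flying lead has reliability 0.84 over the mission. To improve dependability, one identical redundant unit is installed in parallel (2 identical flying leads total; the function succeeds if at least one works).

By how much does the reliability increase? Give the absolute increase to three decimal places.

0.134

R_before = 0.84
R_after = 1 − (1 − 0.84)^2 = 0.974
ΔR = 0.974 − 0.84 = 0.134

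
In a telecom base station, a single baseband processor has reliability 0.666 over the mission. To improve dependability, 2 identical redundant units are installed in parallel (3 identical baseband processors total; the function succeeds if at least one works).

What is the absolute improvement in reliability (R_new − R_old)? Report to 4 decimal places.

R_before = 0.666
R_after = 1 − (1 − 0.666)^3 = 0.9627
ΔR = 0.9627 − 0.666 = 0.2967

0.2967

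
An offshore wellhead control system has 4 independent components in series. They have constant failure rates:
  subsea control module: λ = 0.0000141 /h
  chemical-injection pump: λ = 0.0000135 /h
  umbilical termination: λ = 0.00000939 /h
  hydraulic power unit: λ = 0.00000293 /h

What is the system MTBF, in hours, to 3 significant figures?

Series of exponential components: λ_sys = Σ λ_i
λ_sys = 0.0000141 + 0.0000135 + 0.00000939 + 0.00000293 = 3.9920e-05 /h
MTBF = 1 / λ_sys = 25100 h

25100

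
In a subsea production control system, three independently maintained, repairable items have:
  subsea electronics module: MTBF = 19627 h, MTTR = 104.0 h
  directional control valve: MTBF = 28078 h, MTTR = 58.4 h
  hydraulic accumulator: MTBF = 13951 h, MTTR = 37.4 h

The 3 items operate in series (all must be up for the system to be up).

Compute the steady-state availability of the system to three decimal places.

A(subsea electronics module) = MTBF/(MTBF+MTTR) = 19627/(19627+104.0) = 0.994729
A(directional control valve) = MTBF/(MTBF+MTTR) = 28078/(28078+58.4) = 0.997924
A(hydraulic accumulator) = MTBF/(MTBF+MTTR) = 13951/(13951+37.4) = 0.997326
Series availability: 0.994729 × 0.997924 × 0.997326 = 0.990

0.990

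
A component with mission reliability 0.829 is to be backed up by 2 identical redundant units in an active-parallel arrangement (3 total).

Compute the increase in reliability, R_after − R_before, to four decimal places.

R_before = 0.829
R_after = 1 − (1 − 0.829)^3 = 0.9950
ΔR = 0.9950 − 0.829 = 0.1660

0.1660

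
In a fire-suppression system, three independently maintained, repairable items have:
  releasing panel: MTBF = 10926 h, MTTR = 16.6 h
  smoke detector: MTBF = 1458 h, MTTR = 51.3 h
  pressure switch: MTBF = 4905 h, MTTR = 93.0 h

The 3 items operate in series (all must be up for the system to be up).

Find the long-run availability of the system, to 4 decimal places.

A(releasing panel) = MTBF/(MTBF+MTTR) = 10926/(10926+16.6) = 0.998483
A(smoke detector) = MTBF/(MTBF+MTTR) = 1458/(1458+51.3) = 0.966011
A(pressure switch) = MTBF/(MTBF+MTTR) = 4905/(4905+93.0) = 0.981393
Series availability: 0.998483 × 0.966011 × 0.981393 = 0.9466

0.9466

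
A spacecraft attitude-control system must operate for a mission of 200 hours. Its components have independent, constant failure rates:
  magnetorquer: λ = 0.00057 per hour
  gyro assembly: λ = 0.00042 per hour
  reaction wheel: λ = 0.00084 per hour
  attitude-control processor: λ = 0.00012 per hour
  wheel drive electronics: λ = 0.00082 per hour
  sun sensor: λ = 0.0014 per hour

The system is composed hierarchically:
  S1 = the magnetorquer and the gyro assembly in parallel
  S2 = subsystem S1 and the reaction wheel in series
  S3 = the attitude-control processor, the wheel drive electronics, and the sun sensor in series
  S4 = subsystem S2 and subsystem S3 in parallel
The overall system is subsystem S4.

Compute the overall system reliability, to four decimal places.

R(magnetorquer) = exp(−0.00057 × 200) = 0.892258
R(gyro assembly) = exp(−0.00042 × 200) = 0.919431
R(reaction wheel) = exp(−0.00084 × 200) = 0.845354
R(attitude-control processor) = exp(−0.00012 × 200) = 0.976286
R(wheel drive electronics) = exp(−0.00082 × 200) = 0.848742
R(sun sensor) = exp(−0.0014 × 200) = 0.755784
Parallel (magnetorquer and gyro assembly): 1 − (1 − 0.892258)(1 − 0.919431) = 0.991319
Series ([0.991319] and reaction wheel): 0.991319 × 0.845354 = 0.838015
Series (attitude-control processor, wheel drive electronics, and sun sensor): 0.976286 × 0.848742 × 0.755784 = 0.626254
Parallel ([0.838015] and [0.626254]): 1 − (1 − 0.838015)(1 − 0.626254) = 0.9395

0.9395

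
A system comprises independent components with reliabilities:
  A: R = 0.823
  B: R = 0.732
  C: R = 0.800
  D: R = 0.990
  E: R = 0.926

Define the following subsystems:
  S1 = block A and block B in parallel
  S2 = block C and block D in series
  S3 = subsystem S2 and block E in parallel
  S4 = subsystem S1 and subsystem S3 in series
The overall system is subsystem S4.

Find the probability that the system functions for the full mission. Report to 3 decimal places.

0.938

Parallel (A and B): 1 − (1 − 0.82300)(1 − 0.73200) = 0.95256
Series (C and D): 0.80000 × 0.99000 = 0.79200
Parallel ([0.79200] and E): 1 − (1 − 0.79200)(1 − 0.92600) = 0.98461
Series ([0.95256] and [0.98461]): 0.95256 × 0.98461 = 0.938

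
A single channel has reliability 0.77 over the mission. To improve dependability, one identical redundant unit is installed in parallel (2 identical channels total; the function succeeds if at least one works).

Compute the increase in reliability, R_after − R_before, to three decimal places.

0.177

R_before = 0.77
R_after = 1 − (1 − 0.77)^2 = 0.947
ΔR = 0.947 − 0.77 = 0.177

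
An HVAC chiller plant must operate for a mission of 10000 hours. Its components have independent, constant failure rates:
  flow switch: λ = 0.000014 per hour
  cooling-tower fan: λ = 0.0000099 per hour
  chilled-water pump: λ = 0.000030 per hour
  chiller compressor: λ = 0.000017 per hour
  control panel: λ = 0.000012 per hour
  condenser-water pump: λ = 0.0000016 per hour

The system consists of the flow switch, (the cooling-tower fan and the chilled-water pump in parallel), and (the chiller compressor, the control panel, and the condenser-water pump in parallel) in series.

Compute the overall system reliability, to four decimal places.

0.8479

R(flow switch) = exp(−0.000014 × 10000) = 0.869358
R(cooling-tower fan) = exp(−0.0000099 × 10000) = 0.905743
R(chilled-water pump) = exp(−0.000030 × 10000) = 0.740818
R(chiller compressor) = exp(−0.000017 × 10000) = 0.843665
R(control panel) = exp(−0.000012 × 10000) = 0.886920
R(condenser-water pump) = exp(−0.0000016 × 10000) = 0.984127
Parallel (cooling-tower fan and chilled-water pump): 1 − (1 − 0.905743)(1 − 0.740818) = 0.975570
Parallel (chiller compressor, control panel, and condenser-water pump): 1 − (1 − 0.843665)(1 − 0.886920)(1 − 0.984127) = 0.999719
Series (flow switch, [0.975570], and [0.999719]): 0.869358 × 0.975570 × 0.999719 = 0.8479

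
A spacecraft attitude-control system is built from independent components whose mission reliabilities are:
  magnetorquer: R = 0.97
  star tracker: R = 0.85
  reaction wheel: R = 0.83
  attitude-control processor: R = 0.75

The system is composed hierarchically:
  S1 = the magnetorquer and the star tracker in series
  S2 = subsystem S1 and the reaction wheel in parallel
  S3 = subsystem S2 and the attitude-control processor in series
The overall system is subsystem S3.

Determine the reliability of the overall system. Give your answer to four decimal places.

0.7276

Series (magnetorquer and star tracker): 0.970000 × 0.850000 = 0.824500
Parallel ([0.824500] and reaction wheel): 1 − (1 − 0.824500)(1 − 0.830000) = 0.970165
Series ([0.970165] and attitude-control processor): 0.970165 × 0.750000 = 0.7276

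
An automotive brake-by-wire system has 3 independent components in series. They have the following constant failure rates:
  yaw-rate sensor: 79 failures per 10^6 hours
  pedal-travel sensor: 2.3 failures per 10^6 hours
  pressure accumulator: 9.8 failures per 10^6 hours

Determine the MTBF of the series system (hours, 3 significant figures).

11000

Series of exponential components: λ_sys = Σ λ_i
λ_sys = 0.000079 + 0.0000023 + 0.0000098 = 9.1100e-05 /h
MTBF = 1 / λ_sys = 11000 h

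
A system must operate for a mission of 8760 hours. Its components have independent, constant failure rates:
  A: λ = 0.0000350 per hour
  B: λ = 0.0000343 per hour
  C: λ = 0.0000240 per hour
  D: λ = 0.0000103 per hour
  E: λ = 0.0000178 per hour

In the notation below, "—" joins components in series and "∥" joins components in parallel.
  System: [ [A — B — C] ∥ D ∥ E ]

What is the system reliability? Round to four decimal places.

R(A) = exp(−0.0000350 × 8760) = 0.735945
R(B) = exp(−0.0000343 × 8760) = 0.740472
R(C) = exp(−0.0000240 × 8760) = 0.810390
R(D) = exp(−0.0000103 × 8760) = 0.913723
R(E) = exp(−0.0000178 × 8760) = 0.855621
Series (A, B, and C): 0.735945 × 0.740472 × 0.810390 = 0.441619
Parallel ([0.441619], D, and E): 1 − (1 − 0.441619)(1 − 0.913723)(1 − 0.855621) = 0.9930

0.9930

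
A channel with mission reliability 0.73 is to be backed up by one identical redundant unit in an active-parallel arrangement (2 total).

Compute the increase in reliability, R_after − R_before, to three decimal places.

R_before = 0.73
R_after = 1 − (1 − 0.73)^2 = 0.927
ΔR = 0.927 − 0.73 = 0.197

0.197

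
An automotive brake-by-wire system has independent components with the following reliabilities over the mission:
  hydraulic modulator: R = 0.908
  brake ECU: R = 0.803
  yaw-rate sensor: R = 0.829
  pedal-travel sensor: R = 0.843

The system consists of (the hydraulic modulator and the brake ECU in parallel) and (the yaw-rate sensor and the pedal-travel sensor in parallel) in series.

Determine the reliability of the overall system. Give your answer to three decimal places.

Parallel (hydraulic modulator and brake ECU): 1 − (1 − 0.90800)(1 − 0.80300) = 0.98188
Parallel (yaw-rate sensor and pedal-travel sensor): 1 − (1 − 0.82900)(1 − 0.84300) = 0.97315
Series ([0.98188] and [0.97315]): 0.98188 × 0.97315 = 0.956

0.956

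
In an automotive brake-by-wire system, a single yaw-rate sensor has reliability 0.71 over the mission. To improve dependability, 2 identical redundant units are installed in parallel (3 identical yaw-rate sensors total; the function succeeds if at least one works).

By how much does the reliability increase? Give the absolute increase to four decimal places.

R_before = 0.71
R_after = 1 − (1 − 0.71)^3 = 0.9756
ΔR = 0.9756 − 0.71 = 0.2656

0.2656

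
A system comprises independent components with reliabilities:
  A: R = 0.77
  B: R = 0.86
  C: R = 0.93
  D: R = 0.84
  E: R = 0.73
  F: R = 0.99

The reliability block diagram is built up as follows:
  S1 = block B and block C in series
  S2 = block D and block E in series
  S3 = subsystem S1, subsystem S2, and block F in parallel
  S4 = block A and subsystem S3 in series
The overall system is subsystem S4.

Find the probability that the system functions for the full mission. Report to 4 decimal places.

Series (B and C): 0.860000 × 0.930000 = 0.799800
Series (D and E): 0.840000 × 0.730000 = 0.613200
Parallel ([0.799800], [0.613200], and F): 1 − (1 − 0.799800)(1 − 0.613200)(1 − 0.990000) = 0.999226
Series (A and [0.999226]): 0.770000 × 0.999226 = 0.7694

0.7694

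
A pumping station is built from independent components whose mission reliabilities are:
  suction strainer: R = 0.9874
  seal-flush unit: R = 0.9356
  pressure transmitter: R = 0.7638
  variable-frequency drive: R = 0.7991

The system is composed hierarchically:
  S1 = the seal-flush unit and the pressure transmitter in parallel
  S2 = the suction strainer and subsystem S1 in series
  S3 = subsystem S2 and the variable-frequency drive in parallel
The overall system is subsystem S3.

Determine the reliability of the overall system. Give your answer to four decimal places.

Parallel (seal-flush unit and pressure transmitter): 1 − (1 − 0.935600)(1 − 0.763800) = 0.984789
Series (suction strainer and [0.984789]): 0.987400 × 0.984789 = 0.972381
Parallel ([0.972381] and variable-frequency drive): 1 − (1 − 0.972381)(1 − 0.799100) = 0.9945

0.9945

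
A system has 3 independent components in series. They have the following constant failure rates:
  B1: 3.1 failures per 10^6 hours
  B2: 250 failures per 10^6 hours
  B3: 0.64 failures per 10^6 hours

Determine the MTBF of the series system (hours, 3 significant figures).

3940

Series of exponential components: λ_sys = Σ λ_i
λ_sys = 0.0000031 + 0.00025 + 0.00000064 = 2.5374e-04 /h
MTBF = 1 / λ_sys = 3940 h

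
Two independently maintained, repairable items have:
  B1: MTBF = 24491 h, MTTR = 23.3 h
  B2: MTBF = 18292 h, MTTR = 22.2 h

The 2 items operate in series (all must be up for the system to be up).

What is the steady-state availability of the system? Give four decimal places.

0.9978

A(B1) = MTBF/(MTBF+MTTR) = 24491/(24491+23.3) = 0.999050
A(B2) = MTBF/(MTBF+MTTR) = 18292/(18292+22.2) = 0.998788
Series availability: 0.999050 × 0.998788 = 0.9978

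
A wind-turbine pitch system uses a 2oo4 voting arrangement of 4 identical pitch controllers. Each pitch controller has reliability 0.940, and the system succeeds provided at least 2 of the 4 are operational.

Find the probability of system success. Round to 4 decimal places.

0.9992

R = Σ_{i=2}^{4} C(4,i) p^i (1−p)^{4−i} with p = 0.940
C(4,2)·0.940^2·0.060^2 = 0.019086
C(4,3)·0.940^3·0.060^1 = 0.199340
C(4,4)·0.940^4·0.060^0 = 0.780749
Sum = 0.9992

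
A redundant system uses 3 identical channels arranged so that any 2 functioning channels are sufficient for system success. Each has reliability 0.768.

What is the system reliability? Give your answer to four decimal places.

R = Σ_{i=2}^{3} C(3,i) p^i (1−p)^{3−i} with p = 0.768
C(3,2)·0.768^2·0.232^1 = 0.410518
C(3,3)·0.768^3·0.232^0 = 0.452985
Sum = 0.8635

0.8635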